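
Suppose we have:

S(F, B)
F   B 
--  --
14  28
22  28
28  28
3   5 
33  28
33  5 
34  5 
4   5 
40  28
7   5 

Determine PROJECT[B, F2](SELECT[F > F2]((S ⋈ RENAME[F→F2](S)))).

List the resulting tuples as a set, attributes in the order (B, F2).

{(28, 14), (28, 22), (28, 28), (28, 33), (5, 3), (5, 33), (5, 4), (5, 7)}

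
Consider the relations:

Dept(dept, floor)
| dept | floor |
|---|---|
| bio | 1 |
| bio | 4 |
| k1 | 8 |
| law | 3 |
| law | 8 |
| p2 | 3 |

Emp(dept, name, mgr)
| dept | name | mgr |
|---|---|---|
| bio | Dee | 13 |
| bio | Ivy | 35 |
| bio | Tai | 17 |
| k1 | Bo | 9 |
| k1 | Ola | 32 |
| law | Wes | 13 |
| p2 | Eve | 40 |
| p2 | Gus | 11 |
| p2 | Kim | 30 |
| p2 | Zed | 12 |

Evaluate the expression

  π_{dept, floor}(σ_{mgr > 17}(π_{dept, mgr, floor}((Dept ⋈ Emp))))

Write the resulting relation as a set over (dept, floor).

Dept ⋈ Emp (natural join on dept): {(bio, 1, Dee, 13), (bio, 1, Ivy, 35), (bio, 1, Tai, 17), (bio, 4, Dee, 13), (bio, 4, Ivy, 35), (bio, 4, Tai, 17), (k1, 8, Bo, 9), (k1, 8, Ola, 32), (law, 3, Wes, 13), (law, 8, Wes, 13), (p2, 3, Eve, 40), (p2, 3, Gus, 11), (p2, 3, Kim, 30), (p2, 3, Zed, 12)}
Keep only column(s) dept, mgr, floor: {(bio, 13, 1), (bio, 13, 4), (bio, 17, 1), (bio, 17, 4), (bio, 35, 1), (bio, 35, 4), (k1, 32, 8), (k1, 9, 8), (law, 13, 3), (law, 13, 8), (p2, 11, 3), (p2, 12, 3), (p2, 30, 3), (p2, 40, 3)}
Apply σ_{mgr > 17}; surviving tuples: {(bio, 35, 1), (bio, 35, 4), (k1, 32, 8), (p2, 30, 3), (p2, 40, 3)}
Keep only column(s) dept, floor (1 duplicate(s) eliminated): {(bio, 1), (bio, 4), (k1, 8), (p2, 3)}

{(bio, 1), (bio, 4), (k1, 8), (p2, 3)}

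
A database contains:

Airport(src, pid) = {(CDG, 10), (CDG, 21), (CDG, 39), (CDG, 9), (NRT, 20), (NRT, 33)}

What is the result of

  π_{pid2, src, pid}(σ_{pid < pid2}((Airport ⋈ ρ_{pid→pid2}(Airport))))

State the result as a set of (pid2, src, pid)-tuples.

ρ[pid→pid2]: schema becomes (src, pid2); tuples unchanged.
Airport ⋈ ρ_{pid→pid2}(Airport) (natural join on src): {(CDG, 10, 10), (CDG, 10, 21), (CDG, 10, 39), (CDG, 10, 9), (CDG, 21, 10), (CDG, 21, 21), (CDG, 21, 39), (CDG, 21, 9), (CDG, 39, 10), (CDG, 39, 21), (CDG, 39, 39), (CDG, 39, 9), (CDG, 9, 10), (CDG, 9, 21), (CDG, 9, 39), (CDG, 9, 9), (NRT, 20, 20), (NRT, 20, 33), (NRT, 33, 20), (NRT, 33, 33)}
Apply σ_{pid < pid2}; surviving tuples: {(CDG, 10, 21), (CDG, 10, 39), (CDG, 21, 39), (CDG, 9, 10), (CDG, 9, 21), (CDG, 9, 39), (NRT, 20, 33)}
π[pid2, src, pid]: project onto (pid2, src, pid) → {(10, CDG, 9), (21, CDG, 10), (21, CDG, 9), (33, NRT, 20), (39, CDG, 10), (39, CDG, 21), (39, CDG, 9)}

{(10, CDG, 9), (21, CDG, 10), (21, CDG, 9), (33, NRT, 20), (39, CDG, 10), (39, CDG, 21), (39, CDG, 9)}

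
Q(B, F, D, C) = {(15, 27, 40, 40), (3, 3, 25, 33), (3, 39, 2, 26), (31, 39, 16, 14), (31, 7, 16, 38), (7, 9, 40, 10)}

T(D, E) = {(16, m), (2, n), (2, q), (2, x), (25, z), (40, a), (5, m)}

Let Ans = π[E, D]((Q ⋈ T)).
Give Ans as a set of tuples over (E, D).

{(a, 40), (m, 16), (n, 2), (q, 2), (x, 2), (z, 25)}

Joining Q and T on D yields {(15, 27, 40, 40, a), (3, 3, 25, 33, z), (3, 39, 2, 26, n), (3, 39, 2, 26, q), (3, 39, 2, 26, x), (31, 39, 16, 14, m), (31, 7, 16, 38, m), (7, 9, 40, 10, a)}.
Projecting to E, D (2 duplicate(s) eliminated): {(a, 40), (m, 16), (n, 2), (q, 2), (x, 2), (z, 25)}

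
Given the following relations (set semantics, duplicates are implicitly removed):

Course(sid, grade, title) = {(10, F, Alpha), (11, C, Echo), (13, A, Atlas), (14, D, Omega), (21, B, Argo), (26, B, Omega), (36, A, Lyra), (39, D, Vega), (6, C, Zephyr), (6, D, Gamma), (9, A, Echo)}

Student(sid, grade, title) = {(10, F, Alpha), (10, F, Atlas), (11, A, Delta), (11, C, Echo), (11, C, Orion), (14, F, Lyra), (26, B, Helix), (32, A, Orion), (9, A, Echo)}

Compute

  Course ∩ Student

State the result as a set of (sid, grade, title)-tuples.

{(10, F, Alpha), (11, C, Echo), (9, A, Echo)}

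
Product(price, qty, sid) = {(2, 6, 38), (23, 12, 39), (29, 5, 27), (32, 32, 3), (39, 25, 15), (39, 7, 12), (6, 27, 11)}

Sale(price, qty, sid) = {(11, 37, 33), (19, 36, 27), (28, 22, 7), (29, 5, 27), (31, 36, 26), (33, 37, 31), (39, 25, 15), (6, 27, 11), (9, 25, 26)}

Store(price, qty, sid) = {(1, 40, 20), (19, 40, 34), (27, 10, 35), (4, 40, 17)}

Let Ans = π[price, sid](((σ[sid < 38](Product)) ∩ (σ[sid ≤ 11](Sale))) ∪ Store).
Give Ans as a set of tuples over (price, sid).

Apply σ_{sid < 38}; surviving tuples: {(29, 5, 27), (32, 32, 3), (39, 25, 15), (39, 7, 12), (6, 27, 11)}
Apply σ_{sid ≤ 11}; surviving tuples: {(28, 22, 7), (6, 27, 11)}
Taking the intersection: {(6, 27, 11)}
Taking the union: {(1, 40, 20), (19, 40, 34), (27, 10, 35), (4, 40, 17), (6, 27, 11)}
π_{price, sid} gives {(1, 20), (19, 34), (27, 35), (4, 17), (6, 11)}.

{(1, 20), (19, 34), (27, 35), (4, 17), (6, 11)}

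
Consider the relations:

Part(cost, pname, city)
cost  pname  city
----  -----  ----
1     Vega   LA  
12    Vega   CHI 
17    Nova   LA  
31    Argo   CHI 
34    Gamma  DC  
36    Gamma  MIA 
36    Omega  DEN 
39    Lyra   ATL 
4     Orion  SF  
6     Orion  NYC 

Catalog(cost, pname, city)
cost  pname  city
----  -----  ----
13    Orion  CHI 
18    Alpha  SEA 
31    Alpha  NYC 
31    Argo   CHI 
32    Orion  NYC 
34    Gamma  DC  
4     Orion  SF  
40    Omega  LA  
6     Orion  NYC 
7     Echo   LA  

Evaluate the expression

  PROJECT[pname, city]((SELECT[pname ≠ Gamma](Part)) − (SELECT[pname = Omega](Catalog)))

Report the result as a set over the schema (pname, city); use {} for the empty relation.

Filtering on pname ≠ Gamma leaves {(1, Vega, LA), (12, Vega, CHI), (17, Nova, LA), (31, Argo, CHI), (36, Omega, DEN), (39, Lyra, ATL), (4, Orion, SF), (6, Orion, NYC)}.
Filtering on pname = Omega leaves {(40, Omega, LA)}.
Set difference of the two operands is {(1, Vega, LA), (12, Vega, CHI), (17, Nova, LA), (31, Argo, CHI), (36, Omega, DEN), (39, Lyra, ATL), (4, Orion, SF), (6, Orion, NYC)}.
Projecting to pname, city: {(Argo, CHI), (Lyra, ATL), (Nova, LA), (Omega, DEN), (Orion, NYC), (Orion, SF), (Vega, CHI), (Vega, LA)}

{(Argo, CHI), (Lyra, ATL), (Nova, LA), (Omega, DEN), (Orion, NYC), (Orion, SF), (Vega, CHI), (Vega, LA)}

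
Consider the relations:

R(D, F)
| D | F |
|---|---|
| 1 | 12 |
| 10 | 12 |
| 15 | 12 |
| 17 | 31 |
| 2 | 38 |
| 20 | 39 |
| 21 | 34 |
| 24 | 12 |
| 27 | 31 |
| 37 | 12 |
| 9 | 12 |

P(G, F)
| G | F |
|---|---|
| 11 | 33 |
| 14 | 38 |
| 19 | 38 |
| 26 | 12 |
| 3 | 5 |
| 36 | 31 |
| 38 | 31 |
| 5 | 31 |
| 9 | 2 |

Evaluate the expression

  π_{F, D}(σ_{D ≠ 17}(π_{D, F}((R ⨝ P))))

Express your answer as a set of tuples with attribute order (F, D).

{(12, 1), (12, 10), (12, 15), (12, 24), (12, 37), (12, 9), (31, 27), (38, 2)}

Natural join on F: {(1, 12, 26), (10, 12, 26), (15, 12, 26), (17, 31, 36), (17, 31, 38), (17, 31, 5), (2, 38, 14), (2, 38, 19), (24, 12, 26), (27, 31, 36), (27, 31, 38), (27, 31, 5), (37, 12, 26), (9, 12, 26)}
π_{D, F} gives {(1, 12), (10, 12), (15, 12), (17, 31), (2, 38), (24, 12), (27, 31), (37, 12), (9, 12)} (5 duplicate(s) eliminated).
σ[D ≠ 17]: keep tuples satisfying D ≠ 17 → {(1, 12), (10, 12), (15, 12), (2, 38), (24, 12), (27, 31), (37, 12), (9, 12)}
π_{F, D} gives {(12, 1), (12, 10), (12, 15), (12, 24), (12, 37), (12, 9), (31, 27), (38, 2)}.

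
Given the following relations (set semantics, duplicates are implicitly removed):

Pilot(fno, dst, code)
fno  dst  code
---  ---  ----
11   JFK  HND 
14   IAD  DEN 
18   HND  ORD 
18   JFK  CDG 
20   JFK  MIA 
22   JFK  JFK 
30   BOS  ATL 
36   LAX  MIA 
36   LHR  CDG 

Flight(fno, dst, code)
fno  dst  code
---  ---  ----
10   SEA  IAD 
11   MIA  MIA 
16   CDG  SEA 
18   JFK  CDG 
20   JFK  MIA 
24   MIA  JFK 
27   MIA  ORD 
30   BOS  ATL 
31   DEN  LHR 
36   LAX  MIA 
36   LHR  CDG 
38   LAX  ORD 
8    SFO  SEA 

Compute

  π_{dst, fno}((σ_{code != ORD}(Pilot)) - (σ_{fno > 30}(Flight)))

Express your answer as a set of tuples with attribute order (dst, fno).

{(BOS, 30), (IAD, 14), (JFK, 11), (JFK, 18), (JFK, 20), (JFK, 22)}

Apply σ_{code != ORD}; surviving tuples: {(11, JFK, HND), (14, IAD, DEN), (18, JFK, CDG), (20, JFK, MIA), (22, JFK, JFK), (30, BOS, ATL), (36, LAX, MIA), (36, LHR, CDG)}
Apply σ_{fno > 30}; surviving tuples: {(31, DEN, LHR), (36, LAX, MIA), (36, LHR, CDG), (38, LAX, ORD)}
Set difference of the two operands is {(11, JFK, HND), (14, IAD, DEN), (18, JFK, CDG), (20, JFK, MIA), (22, JFK, JFK), (30, BOS, ATL)}.
π[dst, fno]: project onto (dst, fno) → {(BOS, 30), (IAD, 14), (JFK, 11), (JFK, 18), (JFK, 20), (JFK, 22)}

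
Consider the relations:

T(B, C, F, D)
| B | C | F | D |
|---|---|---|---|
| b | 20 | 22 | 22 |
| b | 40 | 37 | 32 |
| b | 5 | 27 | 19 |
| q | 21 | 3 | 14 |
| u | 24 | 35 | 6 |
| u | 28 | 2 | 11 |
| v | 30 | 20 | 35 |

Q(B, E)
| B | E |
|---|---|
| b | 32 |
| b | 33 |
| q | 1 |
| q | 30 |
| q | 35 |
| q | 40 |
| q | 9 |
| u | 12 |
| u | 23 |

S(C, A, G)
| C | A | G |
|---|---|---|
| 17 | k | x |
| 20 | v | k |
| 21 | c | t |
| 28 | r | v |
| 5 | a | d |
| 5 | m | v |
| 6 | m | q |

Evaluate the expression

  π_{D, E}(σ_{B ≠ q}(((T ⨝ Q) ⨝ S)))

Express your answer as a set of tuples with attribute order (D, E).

Natural join on B: {(b, 20, 22, 22, 32), (b, 20, 22, 22, 33), (b, 40, 37, 32, 32), (b, 40, 37, 32, 33), (b, 5, 27, 19, 32), (b, 5, 27, 19, 33), (q, 21, 3, 14, 1), (q, 21, 3, 14, 30), (q, 21, 3, 14, 35), (q, 21, 3, 14, 40), (q, 21, 3, 14, 9), (u, 24, 35, 6, 12), (u, 24, 35, 6, 23), (u, 28, 2, 11, 12), (u, 28, 2, 11, 23)}
Natural join on C: {(b, 20, 22, 22, 32, v, k), (b, 20, 22, 22, 33, v, k), (b, 5, 27, 19, 32, a, d), (b, 5, 27, 19, 32, m, v), (b, 5, 27, 19, 33, a, d), (b, 5, 27, 19, 33, m, v), (q, 21, 3, 14, 1, c, t), (q, 21, 3, 14, 30, c, t), (q, 21, 3, 14, 35, c, t), (q, 21, 3, 14, 40, c, t), (q, 21, 3, 14, 9, c, t), (u, 28, 2, 11, 12, r, v), (u, 28, 2, 11, 23, r, v)}
Filtering on B ≠ q leaves {(b, 20, 22, 22, 32, v, k), (b, 20, 22, 22, 33, v, k), (b, 5, 27, 19, 32, a, d), (b, 5, 27, 19, 32, m, v), (b, 5, 27, 19, 33, a, d), (b, 5, 27, 19, 33, m, v), (u, 28, 2, 11, 12, r, v), (u, 28, 2, 11, 23, r, v)}.
Keep only column(s) D, E (2 duplicate(s) eliminated): {(11, 12), (11, 23), (19, 32), (19, 33), (22, 32), (22, 33)}

{(11, 12), (11, 23), (19, 32), (19, 33), (22, 32), (22, 33)}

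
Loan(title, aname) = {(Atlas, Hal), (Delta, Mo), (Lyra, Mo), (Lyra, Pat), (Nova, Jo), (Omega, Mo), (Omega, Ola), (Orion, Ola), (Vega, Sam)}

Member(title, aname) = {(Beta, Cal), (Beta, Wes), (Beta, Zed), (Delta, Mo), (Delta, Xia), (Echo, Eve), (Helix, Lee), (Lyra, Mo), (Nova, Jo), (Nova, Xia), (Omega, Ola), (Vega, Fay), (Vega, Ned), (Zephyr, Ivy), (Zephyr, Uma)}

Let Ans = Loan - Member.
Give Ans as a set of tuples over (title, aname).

Difference: {(Atlas, Hal), (Delta, Mo), (Lyra, Mo), (Lyra, Pat), (Nova, Jo), (Omega, Mo), (Omega, Ola), (Orion, Ola), (Vega, Sam)} with {(Beta, Cal), (Beta, Wes), (Beta, Zed), (Delta, Mo), (Delta, Xia), (Echo, Eve), (Helix, Lee), (Lyra, Mo), (Nova, Jo), (Nova, Xia), (Omega, Ola), (Vega, Fay), (Vega, Ned), (Zephyr, Ivy), (Zephyr, Uma)} → {(Atlas, Hal), (Lyra, Pat), (Omega, Mo), (Orion, Ola), (Vega, Sam)}

{(Atlas, Hal), (Lyra, Pat), (Omega, Mo), (Orion, Ola), (Vega, Sam)}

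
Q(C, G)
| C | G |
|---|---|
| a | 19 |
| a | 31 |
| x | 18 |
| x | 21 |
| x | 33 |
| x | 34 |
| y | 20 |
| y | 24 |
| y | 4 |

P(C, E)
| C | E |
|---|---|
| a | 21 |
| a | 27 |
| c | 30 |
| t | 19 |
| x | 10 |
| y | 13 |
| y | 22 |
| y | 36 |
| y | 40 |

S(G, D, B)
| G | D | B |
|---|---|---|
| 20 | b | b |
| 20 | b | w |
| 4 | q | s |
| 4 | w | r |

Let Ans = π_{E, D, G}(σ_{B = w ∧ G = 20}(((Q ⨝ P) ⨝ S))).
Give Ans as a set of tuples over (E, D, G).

{(13, b, 20), (22, b, 20), (36, b, 20), (40, b, 20)}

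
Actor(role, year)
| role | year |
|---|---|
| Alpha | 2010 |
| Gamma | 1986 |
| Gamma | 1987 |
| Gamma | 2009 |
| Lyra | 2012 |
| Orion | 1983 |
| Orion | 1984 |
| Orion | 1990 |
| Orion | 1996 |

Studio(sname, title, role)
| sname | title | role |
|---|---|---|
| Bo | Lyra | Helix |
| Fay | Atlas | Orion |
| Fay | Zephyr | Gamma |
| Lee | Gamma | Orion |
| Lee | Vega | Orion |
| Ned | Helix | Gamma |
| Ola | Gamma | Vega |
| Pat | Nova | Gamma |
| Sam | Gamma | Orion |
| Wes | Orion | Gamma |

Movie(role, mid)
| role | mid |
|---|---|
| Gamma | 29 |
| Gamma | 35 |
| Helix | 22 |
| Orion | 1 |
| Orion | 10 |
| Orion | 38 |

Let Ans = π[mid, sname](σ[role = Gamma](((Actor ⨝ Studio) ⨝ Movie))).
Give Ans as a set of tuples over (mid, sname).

{(29, Fay), (29, Ned), (29, Pat), (29, Wes), (35, Fay), (35, Ned), (35, Pat), (35, Wes)}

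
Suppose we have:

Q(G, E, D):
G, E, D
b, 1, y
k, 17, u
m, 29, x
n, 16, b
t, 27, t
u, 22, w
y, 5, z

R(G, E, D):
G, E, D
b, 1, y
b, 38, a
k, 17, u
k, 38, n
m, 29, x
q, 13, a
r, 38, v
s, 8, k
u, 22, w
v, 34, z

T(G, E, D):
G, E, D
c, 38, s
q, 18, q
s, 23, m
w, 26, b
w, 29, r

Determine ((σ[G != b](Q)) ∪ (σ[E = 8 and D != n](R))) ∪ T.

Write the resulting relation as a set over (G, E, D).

Filtering on G != b leaves {(k, 17, u), (m, 29, x), (n, 16, b), (t, 27, t), (u, 22, w), (y, 5, z)}.
Filtering on E = 8 and D != n leaves {(s, 8, k)}.
Union: {(k, 17, u), (m, 29, x), (n, 16, b), (t, 27, t), (u, 22, w), (y, 5, z)} with {(s, 8, k)} → {(k, 17, u), (m, 29, x), (n, 16, b), (s, 8, k), (t, 27, t), (u, 22, w), (y, 5, z)}
Union: {(k, 17, u), (m, 29, x), (n, 16, b), (s, 8, k), (t, 27, t), (u, 22, w), (y, 5, z)} with {(c, 38, s), (q, 18, q), (s, 23, m), (w, 26, b), (w, 29, r)} → {(c, 38, s), (k, 17, u), (m, 29, x), (n, 16, b), (q, 18, q), (s, 23, m), (s, 8, k), (t, 27, t), (u, 22, w), (w, 26, b), (w, 29, r), (y, 5, z)}

{(c, 38, s), (k, 17, u), (m, 29, x), (n, 16, b), (q, 18, q), (s, 23, m), (s, 8, k), (t, 27, t), (u, 22, w), (w, 26, b), (w, 29, r), (y, 5, z)}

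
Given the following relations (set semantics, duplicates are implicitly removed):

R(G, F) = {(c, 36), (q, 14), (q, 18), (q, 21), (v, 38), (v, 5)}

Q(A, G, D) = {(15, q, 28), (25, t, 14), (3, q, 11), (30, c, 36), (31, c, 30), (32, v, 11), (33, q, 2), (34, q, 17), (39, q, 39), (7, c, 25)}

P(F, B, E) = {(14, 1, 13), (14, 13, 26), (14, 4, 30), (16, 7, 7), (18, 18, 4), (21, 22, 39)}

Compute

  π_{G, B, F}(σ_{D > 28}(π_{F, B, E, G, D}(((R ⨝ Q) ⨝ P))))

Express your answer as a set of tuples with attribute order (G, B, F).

R ⋈ Q (natural join on G): {(c, 36, 30, 36), (c, 36, 31, 30), (c, 36, 7, 25), (q, 14, 15, 28), (q, 14, 3, 11), (q, 14, 33, 2), (q, 14, 34, 17), (q, 14, 39, 39), (q, 18, 15, 28), (q, 18, 3, 11), (q, 18, 33, 2), (q, 18, 34, 17), (q, 18, 39, 39), (q, 21, 15, 28), (q, 21, 3, 11), (q, 21, 33, 2), (q, 21, 34, 17), (q, 21, 39, 39), (v, 38, 32, 11), (v, 5, 32, 11)}
(R ⨝ Q) ⋈ P (natural join on F): {(q, 14, 15, 28, 1, 13), (q, 14, 15, 28, 13, 26), (q, 14, 15, 28, 4, 30), (q, 14, 3, 11, 1, 13), (q, 14, 3, 11, 13, 26), (q, 14, 3, 11, 4, 30), (q, 14, 33, 2, 1, 13), (q, 14, 33, 2, 13, 26), (q, 14, 33, 2, 4, 30), (q, 14, 34, 17, 1, 13), (q, 14, 34, 17, 13, 26), (q, 14, 34, 17, 4, 30), (q, 14, 39, 39, 1, 13), (q, 14, 39, 39, 13, 26), (q, 14, 39, 39, 4, 30), (q, 18, 15, 28, 18, 4), (q, 18, 3, 11, 18, 4), (q, 18, 33, 2, 18, 4), (q, 18, 34, 17, 18, 4), (q, 18, 39, 39, 18, 4), (q, 21, 15, 28, 22, 39), (q, 21, 3, 11, 22, 39), (q, 21, 33, 2, 22, 39), (q, 21, 34, 17, 22, 39), (q, 21, 39, 39, 22, 39)}
π[F, B, E, G, D]: project onto (F, B, E, G, D) → {(14, 1, 13, q, 11), (14, 1, 13, q, 17), (14, 1, 13, q, 2), (14, 1, 13, q, 28), (14, 1, 13, q, 39), (14, 13, 26, q, 11), (14, 13, 26, q, 17), (14, 13, 26, q, 2), (14, 13, 26, q, 28), (14, 13, 26, q, 39), (14, 4, 30, q, 11), (14, 4, 30, q, 17), (14, 4, 30, q, 2), (14, 4, 30, q, 28), (14, 4, 30, q, 39), (18, 18, 4, q, 11), (18, 18, 4, q, 17), (18, 18, 4, q, 2), (18, 18, 4, q, 28), (18, 18, 4, q, 39), (21, 22, 39, q, 11), (21, 22, 39, q, 17), (21, 22, 39, q, 2), (21, 22, 39, q, 28), (21, 22, 39, q, 39)}
σ[D > 28]: keep tuples satisfying D > 28 → {(14, 1, 13, q, 39), (14, 13, 26, q, 39), (14, 4, 30, q, 39), (18, 18, 4, q, 39), (21, 22, 39, q, 39)}
π[G, B, F]: project onto (G, B, F) → {(q, 1, 14), (q, 13, 14), (q, 18, 18), (q, 22, 21), (q, 4, 14)}

{(q, 1, 14), (q, 13, 14), (q, 18, 18), (q, 22, 21), (q, 4, 14)}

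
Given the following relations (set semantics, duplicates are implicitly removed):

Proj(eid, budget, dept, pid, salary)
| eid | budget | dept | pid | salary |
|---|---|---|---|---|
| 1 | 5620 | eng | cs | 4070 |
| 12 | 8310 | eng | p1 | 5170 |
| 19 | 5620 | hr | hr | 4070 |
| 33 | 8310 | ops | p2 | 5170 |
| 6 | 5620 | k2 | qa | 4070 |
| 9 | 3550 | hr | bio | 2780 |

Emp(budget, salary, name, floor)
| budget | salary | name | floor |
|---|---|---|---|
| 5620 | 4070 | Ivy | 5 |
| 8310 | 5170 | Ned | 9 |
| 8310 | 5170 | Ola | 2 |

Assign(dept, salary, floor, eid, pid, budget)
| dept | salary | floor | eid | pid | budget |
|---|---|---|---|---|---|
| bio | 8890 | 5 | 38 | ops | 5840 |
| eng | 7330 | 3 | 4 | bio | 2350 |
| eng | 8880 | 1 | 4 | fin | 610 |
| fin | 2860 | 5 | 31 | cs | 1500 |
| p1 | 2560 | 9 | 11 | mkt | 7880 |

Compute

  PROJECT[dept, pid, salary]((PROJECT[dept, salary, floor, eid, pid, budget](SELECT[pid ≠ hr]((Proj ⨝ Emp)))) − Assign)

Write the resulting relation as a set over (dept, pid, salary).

{(eng, cs, 4070), (eng, p1, 5170), (k2, qa, 4070), (ops, p2, 5170)}

Joining Proj and Emp on budget, salary yields {(1, 5620, eng, cs, 4070, Ivy, 5), (12, 8310, eng, p1, 5170, Ned, 9), (12, 8310, eng, p1, 5170, Ola, 2), (19, 5620, hr, hr, 4070, Ivy, 5), (33, 8310, ops, p2, 5170, Ned, 9), (33, 8310, ops, p2, 5170, Ola, 2), (6, 5620, k2, qa, 4070, Ivy, 5)}.
Filtering on pid ≠ hr leaves {(1, 5620, eng, cs, 4070, Ivy, 5), (12, 8310, eng, p1, 5170, Ned, 9), (12, 8310, eng, p1, 5170, Ola, 2), (33, 8310, ops, p2, 5170, Ned, 9), (33, 8310, ops, p2, 5170, Ola, 2), (6, 5620, k2, qa, 4070, Ivy, 5)}.
π_{dept, salary, floor, eid, pid, budget} gives {(eng, 4070, 5, 1, cs, 5620), (eng, 5170, 2, 12, p1, 8310), (eng, 5170, 9, 12, p1, 8310), (k2, 4070, 5, 6, qa, 5620), (ops, 5170, 2, 33, p2, 8310), (ops, 5170, 9, 33, p2, 8310)}.
Taking the difference: {(eng, 4070, 5, 1, cs, 5620), (eng, 5170, 2, 12, p1, 8310), (eng, 5170, 9, 12, p1, 8310), (k2, 4070, 5, 6, qa, 5620), (ops, 5170, 2, 33, p2, 8310), (ops, 5170, 9, 33, p2, 8310)}
π_{dept, pid, salary} gives {(eng, cs, 4070), (eng, p1, 5170), (k2, qa, 4070), (ops, p2, 5170)} (2 duplicate(s) eliminated).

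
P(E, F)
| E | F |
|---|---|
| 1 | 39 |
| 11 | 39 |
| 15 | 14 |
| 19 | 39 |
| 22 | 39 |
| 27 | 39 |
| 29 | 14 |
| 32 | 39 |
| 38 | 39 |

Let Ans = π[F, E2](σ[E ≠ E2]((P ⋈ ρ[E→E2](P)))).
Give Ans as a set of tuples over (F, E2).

ρ[E→E2]: schema becomes (E2, F); tuples unchanged.
Joining P and ρ[E→E2](P) on F yields {(1, 39, 1), (1, 39, 11), (1, 39, 19), (1, 39, 22), (1, 39, 27), (1, 39, 32), (1, 39, 38), (11, 39, 1), (11, 39, 11), (11, 39, 19), (11, 39, 22), (11, 39, 27), (11, 39, 32), (11, 39, 38), (15, 14, 15), (15, 14, 29), (19, 39, 1), (19, 39, 11), (19, 39, 19), (19, 39, 22), (19, 39, 27), (19, 39, 32), (19, 39, 38), (22, 39, 1), (22, 39, 11), (22, 39, 19), (22, 39, 22), (22, 39, 27), (22, 39, 32), (22, 39, 38), (27, 39, 1), (27, 39, 11), (27, 39, 19), (27, 39, 22), (27, 39, 27), (27, 39, 32), (27, 39, 38), (29, 14, 15), (29, 14, 29), (32, 39, 1), (32, 39, 11), (32, 39, 19), (32, 39, 22), (32, 39, 27), (32, 39, 32), (32, 39, 38), (38, 39, 1), (38, 39, 11), (38, 39, 19), (38, 39, 22), (38, 39, 27), (38, 39, 32), (38, 39, 38)}.
Selection E ≠ E2: {(1, 39, 11), (1, 39, 19), (1, 39, 22), (1, 39, 27), (1, 39, 32), (1, 39, 38), (11, 39, 1), (11, 39, 19), (11, 39, 22), (11, 39, 27), (11, 39, 32), (11, 39, 38), (15, 14, 29), (19, 39, 1), (19, 39, 11), (19, 39, 22), (19, 39, 27), (19, 39, 32), (19, 39, 38), (22, 39, 1), (22, 39, 11), (22, 39, 19), (22, 39, 27), (22, 39, 32), (22, 39, 38), (27, 39, 1), (27, 39, 11), (27, 39, 19), (27, 39, 22), (27, 39, 32), (27, 39, 38), (29, 14, 15), (32, 39, 1), (32, 39, 11), (32, 39, 19), (32, 39, 22), (32, 39, 27), (32, 39, 38), (38, 39, 1), (38, 39, 11), (38, 39, 19), (38, 39, 22), (38, 39, 27), (38, 39, 32)}
Keep only column(s) F, E2 (35 duplicate(s) eliminated): {(14, 15), (14, 29), (39, 1), (39, 11), (39, 19), (39, 22), (39, 27), (39, 32), (39, 38)}

{(14, 15), (14, 29), (39, 1), (39, 11), (39, 19), (39, 22), (39, 27), (39, 32), (39, 38)}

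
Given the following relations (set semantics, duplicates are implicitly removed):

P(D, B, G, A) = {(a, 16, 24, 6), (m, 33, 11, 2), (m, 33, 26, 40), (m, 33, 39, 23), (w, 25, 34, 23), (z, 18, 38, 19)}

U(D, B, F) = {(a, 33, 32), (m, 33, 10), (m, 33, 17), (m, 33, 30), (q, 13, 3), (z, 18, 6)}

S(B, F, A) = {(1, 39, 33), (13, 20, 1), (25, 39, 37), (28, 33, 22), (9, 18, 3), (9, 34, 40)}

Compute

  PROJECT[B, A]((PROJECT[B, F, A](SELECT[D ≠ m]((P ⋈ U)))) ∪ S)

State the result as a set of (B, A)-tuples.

P ⋈ U (natural join on D, B): {(m, 33, 11, 2, 10), (m, 33, 11, 2, 17), (m, 33, 11, 2, 30), (m, 33, 26, 40, 10), (m, 33, 26, 40, 17), (m, 33, 26, 40, 30), (m, 33, 39, 23, 10), (m, 33, 39, 23, 17), (m, 33, 39, 23, 30), (z, 18, 38, 19, 6)}
Filtering on D ≠ m leaves {(z, 18, 38, 19, 6)}.
Keep only column(s) B, F, A: {(18, 6, 19)}
Union: {(18, 6, 19)} with {(1, 39, 33), (13, 20, 1), (25, 39, 37), (28, 33, 22), (9, 18, 3), (9, 34, 40)} → {(1, 39, 33), (13, 20, 1), (18, 6, 19), (25, 39, 37), (28, 33, 22), (9, 18, 3), (9, 34, 40)}
Keep only column(s) B, A: {(1, 33), (13, 1), (18, 19), (25, 37), (28, 22), (9, 3), (9, 40)}

{(1, 33), (13, 1), (18, 19), (25, 37), (28, 22), (9, 3), (9, 40)}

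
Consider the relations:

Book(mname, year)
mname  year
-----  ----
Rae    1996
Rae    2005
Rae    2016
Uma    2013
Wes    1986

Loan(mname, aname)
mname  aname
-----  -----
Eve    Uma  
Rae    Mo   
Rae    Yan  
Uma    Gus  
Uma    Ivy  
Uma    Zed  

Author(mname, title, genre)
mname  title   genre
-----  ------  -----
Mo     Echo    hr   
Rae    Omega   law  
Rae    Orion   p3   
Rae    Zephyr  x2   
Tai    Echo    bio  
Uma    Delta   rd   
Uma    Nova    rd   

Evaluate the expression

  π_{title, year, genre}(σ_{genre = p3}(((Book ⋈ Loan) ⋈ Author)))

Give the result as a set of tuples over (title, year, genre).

{(Orion, 1996, p3), (Orion, 2005, p3), (Orion, 2016, p3)}

Natural join on mname: {(Rae, 1996, Mo), (Rae, 1996, Yan), (Rae, 2005, Mo), (Rae, 2005, Yan), (Rae, 2016, Mo), (Rae, 2016, Yan), (Uma, 2013, Gus), (Uma, 2013, Ivy), (Uma, 2013, Zed)}
Natural join on mname: {(Rae, 1996, Mo, Omega, law), (Rae, 1996, Mo, Orion, p3), (Rae, 1996, Mo, Zephyr, x2), (Rae, 1996, Yan, Omega, law), (Rae, 1996, Yan, Orion, p3), (Rae, 1996, Yan, Zephyr, x2), (Rae, 2005, Mo, Omega, law), (Rae, 2005, Mo, Orion, p3), (Rae, 2005, Mo, Zephyr, x2), (Rae, 2005, Yan, Omega, law), (Rae, 2005, Yan, Orion, p3), (Rae, 2005, Yan, Zephyr, x2), (Rae, 2016, Mo, Omega, law), (Rae, 2016, Mo, Orion, p3), (Rae, 2016, Mo, Zephyr, x2), (Rae, 2016, Yan, Omega, law), (Rae, 2016, Yan, Orion, p3), (Rae, 2016, Yan, Zephyr, x2), (Uma, 2013, Gus, Delta, rd), (Uma, 2013, Gus, Nova, rd), (Uma, 2013, Ivy, Delta, rd), (Uma, 2013, Ivy, Nova, rd), (Uma, 2013, Zed, Delta, rd), (Uma, 2013, Zed, Nova, rd)}
Filtering on genre = p3 leaves {(Rae, 1996, Mo, Orion, p3), (Rae, 1996, Yan, Orion, p3), (Rae, 2005, Mo, Orion, p3), (Rae, 2005, Yan, Orion, p3), (Rae, 2016, Mo, Orion, p3), (Rae, 2016, Yan, Orion, p3)}.
Projecting to title, year, genre (3 duplicate(s) eliminated): {(Orion, 1996, p3), (Orion, 2005, p3), (Orion, 2016, p3)}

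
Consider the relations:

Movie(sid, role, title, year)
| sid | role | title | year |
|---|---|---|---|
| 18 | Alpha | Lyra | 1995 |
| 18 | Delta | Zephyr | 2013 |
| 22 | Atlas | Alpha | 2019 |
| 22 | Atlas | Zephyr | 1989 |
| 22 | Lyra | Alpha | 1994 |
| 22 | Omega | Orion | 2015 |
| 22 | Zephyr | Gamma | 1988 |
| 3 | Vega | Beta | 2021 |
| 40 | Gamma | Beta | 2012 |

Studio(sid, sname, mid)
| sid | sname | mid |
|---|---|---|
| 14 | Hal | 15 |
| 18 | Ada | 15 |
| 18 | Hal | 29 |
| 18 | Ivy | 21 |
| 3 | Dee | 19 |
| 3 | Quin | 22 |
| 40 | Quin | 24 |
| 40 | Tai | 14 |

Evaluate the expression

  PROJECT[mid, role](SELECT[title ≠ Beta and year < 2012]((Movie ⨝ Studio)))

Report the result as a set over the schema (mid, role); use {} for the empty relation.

{(15, Alpha), (21, Alpha), (29, Alpha)}

Joining Movie and Studio on sid yields {(18, Alpha, Lyra, 1995, Ada, 15), (18, Alpha, Lyra, 1995, Hal, 29), (18, Alpha, Lyra, 1995, Ivy, 21), (18, Delta, Zephyr, 2013, Ada, 15), (18, Delta, Zephyr, 2013, Hal, 29), (18, Delta, Zephyr, 2013, Ivy, 21), (3, Vega, Beta, 2021, Dee, 19), (3, Vega, Beta, 2021, Quin, 22), (40, Gamma, Beta, 2012, Quin, 24), (40, Gamma, Beta, 2012, Tai, 14)}.
Apply σ_{title ≠ Beta and year < 2012}; surviving tuples: {(18, Alpha, Lyra, 1995, Ada, 15), (18, Alpha, Lyra, 1995, Hal, 29), (18, Alpha, Lyra, 1995, Ivy, 21)}
Keep only column(s) mid, role: {(15, Alpha), (21, Alpha), (29, Alpha)}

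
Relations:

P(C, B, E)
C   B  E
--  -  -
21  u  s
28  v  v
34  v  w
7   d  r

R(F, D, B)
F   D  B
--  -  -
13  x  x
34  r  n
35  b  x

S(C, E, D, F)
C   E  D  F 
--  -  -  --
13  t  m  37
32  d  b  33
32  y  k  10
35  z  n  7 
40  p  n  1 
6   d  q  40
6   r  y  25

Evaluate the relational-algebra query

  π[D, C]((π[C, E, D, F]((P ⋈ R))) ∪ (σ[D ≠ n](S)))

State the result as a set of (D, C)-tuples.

P ⋈ R (natural join on B): {}
π[C, E, D, F]: project onto (C, E, D, F) → {}
σ[D ≠ n]: keep tuples satisfying D ≠ n → {(13, t, m, 37), (32, d, b, 33), (32, y, k, 10), (6, d, q, 40), (6, r, y, 25)}
Set union of the two operands is {(13, t, m, 37), (32, d, b, 33), (32, y, k, 10), (6, d, q, 40), (6, r, y, 25)}.
π[D, C]: project onto (D, C) → {(b, 32), (k, 32), (m, 13), (q, 6), (y, 6)}

{(b, 32), (k, 32), (m, 13), (q, 6), (y, 6)}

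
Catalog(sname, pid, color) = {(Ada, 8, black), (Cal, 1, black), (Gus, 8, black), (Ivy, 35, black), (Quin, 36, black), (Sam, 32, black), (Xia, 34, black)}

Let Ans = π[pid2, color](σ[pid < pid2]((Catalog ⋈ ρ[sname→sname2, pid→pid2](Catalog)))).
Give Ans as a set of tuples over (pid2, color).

{(32, black), (34, black), (35, black), (36, black), (8, black)}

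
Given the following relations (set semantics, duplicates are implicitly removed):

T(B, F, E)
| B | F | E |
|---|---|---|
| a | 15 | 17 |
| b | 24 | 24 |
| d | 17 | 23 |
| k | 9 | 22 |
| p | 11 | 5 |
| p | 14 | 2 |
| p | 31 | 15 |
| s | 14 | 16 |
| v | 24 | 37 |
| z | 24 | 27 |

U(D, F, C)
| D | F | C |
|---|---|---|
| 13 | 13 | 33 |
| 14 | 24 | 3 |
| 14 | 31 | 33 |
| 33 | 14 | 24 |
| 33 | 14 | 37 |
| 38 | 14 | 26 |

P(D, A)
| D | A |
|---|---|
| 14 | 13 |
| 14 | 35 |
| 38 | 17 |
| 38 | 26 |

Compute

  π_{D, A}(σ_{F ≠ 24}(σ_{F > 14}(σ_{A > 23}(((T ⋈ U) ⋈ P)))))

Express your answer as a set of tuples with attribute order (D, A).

{(14, 35)}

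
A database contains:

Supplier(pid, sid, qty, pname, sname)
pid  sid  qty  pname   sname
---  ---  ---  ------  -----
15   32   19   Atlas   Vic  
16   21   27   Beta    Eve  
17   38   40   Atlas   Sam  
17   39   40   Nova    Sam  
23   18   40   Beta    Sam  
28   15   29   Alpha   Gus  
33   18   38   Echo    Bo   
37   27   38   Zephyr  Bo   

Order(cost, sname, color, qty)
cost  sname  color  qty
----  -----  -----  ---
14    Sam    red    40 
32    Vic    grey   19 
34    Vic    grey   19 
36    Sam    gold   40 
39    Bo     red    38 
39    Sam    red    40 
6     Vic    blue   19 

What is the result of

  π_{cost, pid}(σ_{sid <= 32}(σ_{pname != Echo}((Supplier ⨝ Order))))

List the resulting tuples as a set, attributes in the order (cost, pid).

{(14, 23), (32, 15), (34, 15), (36, 23), (39, 23), (39, 37), (6, 15)}

Supplier ⋈ Order (natural join on qty, sname): {(15, 32, 19, Atlas, Vic, 32, grey), (15, 32, 19, Atlas, Vic, 34, grey), (15, 32, 19, Atlas, Vic, 6, blue), (17, 38, 40, Atlas, Sam, 14, red), (17, 38, 40, Atlas, Sam, 36, gold), (17, 38, 40, Atlas, Sam, 39, red), (17, 39, 40, Nova, Sam, 14, red), (17, 39, 40, Nova, Sam, 36, gold), (17, 39, 40, Nova, Sam, 39, red), (23, 18, 40, Beta, Sam, 14, red), (23, 18, 40, Beta, Sam, 36, gold), (23, 18, 40, Beta, Sam, 39, red), (33, 18, 38, Echo, Bo, 39, red), (37, 27, 38, Zephyr, Bo, 39, red)}
Selection pname != Echo: {(15, 32, 19, Atlas, Vic, 32, grey), (15, 32, 19, Atlas, Vic, 34, grey), (15, 32, 19, Atlas, Vic, 6, blue), (17, 38, 40, Atlas, Sam, 14, red), (17, 38, 40, Atlas, Sam, 36, gold), (17, 38, 40, Atlas, Sam, 39, red), (17, 39, 40, Nova, Sam, 14, red), (17, 39, 40, Nova, Sam, 36, gold), (17, 39, 40, Nova, Sam, 39, red), (23, 18, 40, Beta, Sam, 14, red), (23, 18, 40, Beta, Sam, 36, gold), (23, 18, 40, Beta, Sam, 39, red), (37, 27, 38, Zephyr, Bo, 39, red)}
Selection sid <= 32: {(15, 32, 19, Atlas, Vic, 32, grey), (15, 32, 19, Atlas, Vic, 34, grey), (15, 32, 19, Atlas, Vic, 6, blue), (23, 18, 40, Beta, Sam, 14, red), (23, 18, 40, Beta, Sam, 36, gold), (23, 18, 40, Beta, Sam, 39, red), (37, 27, 38, Zephyr, Bo, 39, red)}
Keep only column(s) cost, pid: {(14, 23), (32, 15), (34, 15), (36, 23), (39, 23), (39, 37), (6, 15)}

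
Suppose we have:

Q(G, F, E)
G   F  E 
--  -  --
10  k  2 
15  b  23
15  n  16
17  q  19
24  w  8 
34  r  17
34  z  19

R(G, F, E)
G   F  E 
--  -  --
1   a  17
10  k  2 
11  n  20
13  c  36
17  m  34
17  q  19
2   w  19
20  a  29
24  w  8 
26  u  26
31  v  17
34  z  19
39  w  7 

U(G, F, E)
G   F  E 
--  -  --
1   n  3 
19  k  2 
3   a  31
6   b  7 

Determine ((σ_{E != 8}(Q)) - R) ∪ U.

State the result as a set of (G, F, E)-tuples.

{(1, n, 3), (15, b, 23), (15, n, 16), (19, k, 2), (3, a, 31), (34, r, 17), (6, b, 7)}

Apply σ_{E != 8}; surviving tuples: {(10, k, 2), (15, b, 23), (15, n, 16), (17, q, 19), (34, r, 17), (34, z, 19)}
Set difference of the two operands is {(15, b, 23), (15, n, 16), (34, r, 17)}.
Set union of the two operands is {(1, n, 3), (15, b, 23), (15, n, 16), (19, k, 2), (3, a, 31), (34, r, 17), (6, b, 7)}.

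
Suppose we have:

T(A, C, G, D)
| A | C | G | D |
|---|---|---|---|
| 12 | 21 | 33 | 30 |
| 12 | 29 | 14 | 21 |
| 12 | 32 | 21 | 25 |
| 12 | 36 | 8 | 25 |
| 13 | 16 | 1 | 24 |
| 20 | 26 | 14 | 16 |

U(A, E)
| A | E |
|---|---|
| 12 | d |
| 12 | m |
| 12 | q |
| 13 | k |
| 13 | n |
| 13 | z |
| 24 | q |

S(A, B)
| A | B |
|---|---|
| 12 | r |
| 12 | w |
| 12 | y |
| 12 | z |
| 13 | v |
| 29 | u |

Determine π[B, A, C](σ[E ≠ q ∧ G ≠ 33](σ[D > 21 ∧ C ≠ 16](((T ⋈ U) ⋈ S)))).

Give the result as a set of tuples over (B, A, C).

{(r, 12, 32), (r, 12, 36), (w, 12, 32), (w, 12, 36), (y, 12, 32), (y, 12, 36), (z, 12, 32), (z, 12, 36)}

Joining T and U on A yields {(12, 21, 33, 30, d), (12, 21, 33, 30, m), (12, 21, 33, 30, q), (12, 29, 14, 21, d), (12, 29, 14, 21, m), (12, 29, 14, 21, q), (12, 32, 21, 25, d), (12, 32, 21, 25, m), (12, 32, 21, 25, q), (12, 36, 8, 25, d), (12, 36, 8, 25, m), (12, 36, 8, 25, q), (13, 16, 1, 24, k), (13, 16, 1, 24, n), (13, 16, 1, 24, z)}.
Joining (T ⋈ U) and S on A yields {(12, 21, 33, 30, d, r), (12, 21, 33, 30, d, w), (12, 21, 33, 30, d, y), (12, 21, 33, 30, d, z), (12, 21, 33, 30, m, r), (12, 21, 33, 30, m, w), (12, 21, 33, 30, m, y), (12, 21, 33, 30, m, z), (12, 21, 33, 30, q, r), (12, 21, 33, 30, q, w), (12, 21, 33, 30, q, y), (12, 21, 33, 30, q, z), (12, 29, 14, 21, d, r), (12, 29, 14, 21, d, w), (12, 29, 14, 21, d, y), (12, 29, 14, 21, d, z), (12, 29, 14, 21, m, r), (12, 29, 14, 21, m, w), (12, 29, 14, 21, m, y), (12, 29, 14, 21, m, z), (12, 29, 14, 21, q, r), (12, 29, 14, 21, q, w), (12, 29, 14, 21, q, y), (12, 29, 14, 21, q, z), (12, 32, 21, 25, d, r), (12, 32, 21, 25, d, w), (12, 32, 21, 25, d, y), (12, 32, 21, 25, d, z), (12, 32, 21, 25, m, r), (12, 32, 21, 25, m, w), (12, 32, 21, 25, m, y), (12, 32, 21, 25, m, z), (12, 32, 21, 25, q, r), (12, 32, 21, 25, q, w), (12, 32, 21, 25, q, y), (12, 32, 21, 25, q, z), (12, 36, 8, 25, d, r), (12, 36, 8, 25, d, w), (12, 36, 8, 25, d, y), (12, 36, 8, 25, d, z), (12, 36, 8, 25, m, r), (12, 36, 8, 25, m, w), (12, 36, 8, 25, m, y), (12, 36, 8, 25, m, z), (12, 36, 8, 25, q, r), (12, 36, 8, 25, q, w), (12, 36, 8, 25, q, y), (12, 36, 8, 25, q, z), (13, 16, 1, 24, k, v), (13, 16, 1, 24, n, v), (13, 16, 1, 24, z, v)}.
Apply σ_{D > 21 ∧ C ≠ 16}; surviving tuples: {(12, 21, 33, 30, d, r), (12, 21, 33, 30, d, w), (12, 21, 33, 30, d, y), (12, 21, 33, 30, d, z), (12, 21, 33, 30, m, r), (12, 21, 33, 30, m, w), (12, 21, 33, 30, m, y), (12, 21, 33, 30, m, z), (12, 21, 33, 30, q, r), (12, 21, 33, 30, q, w), (12, 21, 33, 30, q, y), (12, 21, 33, 30, q, z), (12, 32, 21, 25, d, r), (12, 32, 21, 25, d, w), (12, 32, 21, 25, d, y), (12, 32, 21, 25, d, z), (12, 32, 21, 25, m, r), (12, 32, 21, 25, m, w), (12, 32, 21, 25, m, y), (12, 32, 21, 25, m, z), (12, 32, 21, 25, q, r), (12, 32, 21, 25, q, w), (12, 32, 21, 25, q, y), (12, 32, 21, 25, q, z), (12, 36, 8, 25, d, r), (12, 36, 8, 25, d, w), (12, 36, 8, 25, d, y), (12, 36, 8, 25, d, z), (12, 36, 8, 25, m, r), (12, 36, 8, 25, m, w), (12, 36, 8, 25, m, y), (12, 36, 8, 25, m, z), (12, 36, 8, 25, q, r), (12, 36, 8, 25, q, w), (12, 36, 8, 25, q, y), (12, 36, 8, 25, q, z)}
Apply σ_{E ≠ q ∧ G ≠ 33}; surviving tuples: {(12, 32, 21, 25, d, r), (12, 32, 21, 25, d, w), (12, 32, 21, 25, d, y), (12, 32, 21, 25, d, z), (12, 32, 21, 25, m, r), (12, 32, 21, 25, m, w), (12, 32, 21, 25, m, y), (12, 32, 21, 25, m, z), (12, 36, 8, 25, d, r), (12, 36, 8, 25, d, w), (12, 36, 8, 25, d, y), (12, 36, 8, 25, d, z), (12, 36, 8, 25, m, r), (12, 36, 8, 25, m, w), (12, 36, 8, 25, m, y), (12, 36, 8, 25, m, z)}
Projecting to B, A, C (8 duplicate(s) eliminated): {(r, 12, 32), (r, 12, 36), (w, 12, 32), (w, 12, 36), (y, 12, 32), (y, 12, 36), (z, 12, 32), (z, 12, 36)}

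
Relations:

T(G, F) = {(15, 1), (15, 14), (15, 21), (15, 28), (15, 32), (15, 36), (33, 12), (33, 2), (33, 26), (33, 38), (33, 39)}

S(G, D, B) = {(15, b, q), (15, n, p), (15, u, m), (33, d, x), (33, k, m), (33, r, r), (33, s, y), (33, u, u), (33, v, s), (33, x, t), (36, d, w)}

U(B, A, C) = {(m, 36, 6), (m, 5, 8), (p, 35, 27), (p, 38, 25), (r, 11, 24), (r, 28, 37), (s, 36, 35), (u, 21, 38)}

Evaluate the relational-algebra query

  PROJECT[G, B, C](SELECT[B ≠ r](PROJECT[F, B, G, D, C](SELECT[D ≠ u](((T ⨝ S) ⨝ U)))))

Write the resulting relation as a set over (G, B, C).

{(15, p, 25), (15, p, 27), (33, m, 6), (33, m, 8), (33, s, 35)}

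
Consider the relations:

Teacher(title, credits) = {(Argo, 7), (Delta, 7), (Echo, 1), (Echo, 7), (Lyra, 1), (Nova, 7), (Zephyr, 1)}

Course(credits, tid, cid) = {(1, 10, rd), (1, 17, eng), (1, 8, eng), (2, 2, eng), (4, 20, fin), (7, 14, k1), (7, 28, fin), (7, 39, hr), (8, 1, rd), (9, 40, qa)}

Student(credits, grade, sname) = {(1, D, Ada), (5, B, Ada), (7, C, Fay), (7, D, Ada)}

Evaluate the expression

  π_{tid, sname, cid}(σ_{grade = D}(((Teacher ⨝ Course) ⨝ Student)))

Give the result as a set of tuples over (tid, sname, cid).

Natural join on credits: {(Argo, 7, 14, k1), (Argo, 7, 28, fin), (Argo, 7, 39, hr), (Delta, 7, 14, k1), (Delta, 7, 28, fin), (Delta, 7, 39, hr), (Echo, 1, 10, rd), (Echo, 1, 17, eng), (Echo, 1, 8, eng), (Echo, 7, 14, k1), (Echo, 7, 28, fin), (Echo, 7, 39, hr), (Lyra, 1, 10, rd), (Lyra, 1, 17, eng), (Lyra, 1, 8, eng), (Nova, 7, 14, k1), (Nova, 7, 28, fin), (Nova, 7, 39, hr), (Zephyr, 1, 10, rd), (Zephyr, 1, 17, eng), (Zephyr, 1, 8, eng)}
Natural join on credits: {(Argo, 7, 14, k1, C, Fay), (Argo, 7, 14, k1, D, Ada), (Argo, 7, 28, fin, C, Fay), (Argo, 7, 28, fin, D, Ada), (Argo, 7, 39, hr, C, Fay), (Argo, 7, 39, hr, D, Ada), (Delta, 7, 14, k1, C, Fay), (Delta, 7, 14, k1, D, Ada), (Delta, 7, 28, fin, C, Fay), (Delta, 7, 28, fin, D, Ada), (Delta, 7, 39, hr, C, Fay), (Delta, 7, 39, hr, D, Ada), (Echo, 1, 10, rd, D, Ada), (Echo, 1, 17, eng, D, Ada), (Echo, 1, 8, eng, D, Ada), (Echo, 7, 14, k1, C, Fay), (Echo, 7, 14, k1, D, Ada), (Echo, 7, 28, fin, C, Fay), (Echo, 7, 28, fin, D, Ada), (Echo, 7, 39, hr, C, Fay), (Echo, 7, 39, hr, D, Ada), (Lyra, 1, 10, rd, D, Ada), (Lyra, 1, 17, eng, D, Ada), (Lyra, 1, 8, eng, D, Ada), (Nova, 7, 14, k1, C, Fay), (Nova, 7, 14, k1, D, Ada), (Nova, 7, 28, fin, C, Fay), (Nova, 7, 28, fin, D, Ada), (Nova, 7, 39, hr, C, Fay), (Nova, 7, 39, hr, D, Ada), (Zephyr, 1, 10, rd, D, Ada), (Zephyr, 1, 17, eng, D, Ada), (Zephyr, 1, 8, eng, D, Ada)}
Apply σ_{grade = D}; surviving tuples: {(Argo, 7, 14, k1, D, Ada), (Argo, 7, 28, fin, D, Ada), (Argo, 7, 39, hr, D, Ada), (Delta, 7, 14, k1, D, Ada), (Delta, 7, 28, fin, D, Ada), (Delta, 7, 39, hr, D, Ada), (Echo, 1, 10, rd, D, Ada), (Echo, 1, 17, eng, D, Ada), (Echo, 1, 8, eng, D, Ada), (Echo, 7, 14, k1, D, Ada), (Echo, 7, 28, fin, D, Ada), (Echo, 7, 39, hr, D, Ada), (Lyra, 1, 10, rd, D, Ada), (Lyra, 1, 17, eng, D, Ada), (Lyra, 1, 8, eng, D, Ada), (Nova, 7, 14, k1, D, Ada), (Nova, 7, 28, fin, D, Ada), (Nova, 7, 39, hr, D, Ada), (Zephyr, 1, 10, rd, D, Ada), (Zephyr, 1, 17, eng, D, Ada), (Zephyr, 1, 8, eng, D, Ada)}
Keep only column(s) tid, sname, cid (15 duplicate(s) eliminated): {(10, Ada, rd), (14, Ada, k1), (17, Ada, eng), (28, Ada, fin), (39, Ada, hr), (8, Ada, eng)}

{(10, Ada, rd), (14, Ada, k1), (17, Ada, eng), (28, Ada, fin), (39, Ada, hr), (8, Ada, eng)}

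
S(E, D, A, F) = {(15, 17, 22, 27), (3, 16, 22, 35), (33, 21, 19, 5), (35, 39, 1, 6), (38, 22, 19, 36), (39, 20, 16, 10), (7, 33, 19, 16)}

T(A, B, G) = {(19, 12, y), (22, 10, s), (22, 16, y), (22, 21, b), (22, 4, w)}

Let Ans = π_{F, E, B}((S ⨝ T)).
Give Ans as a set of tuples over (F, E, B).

{(16, 7, 12), (27, 15, 10), (27, 15, 16), (27, 15, 21), (27, 15, 4), (35, 3, 10), (35, 3, 16), (35, 3, 21), (35, 3, 4), (36, 38, 12), (5, 33, 12)}

Joining S and T on A yields {(15, 17, 22, 27, 10, s), (15, 17, 22, 27, 16, y), (15, 17, 22, 27, 21, b), (15, 17, 22, 27, 4, w), (3, 16, 22, 35, 10, s), (3, 16, 22, 35, 16, y), (3, 16, 22, 35, 21, b), (3, 16, 22, 35, 4, w), (33, 21, 19, 5, 12, y), (38, 22, 19, 36, 12, y), (7, 33, 19, 16, 12, y)}.
Projecting to F, E, B: {(16, 7, 12), (27, 15, 10), (27, 15, 16), (27, 15, 21), (27, 15, 4), (35, 3, 10), (35, 3, 16), (35, 3, 21), (35, 3, 4), (36, 38, 12), (5, 33, 12)}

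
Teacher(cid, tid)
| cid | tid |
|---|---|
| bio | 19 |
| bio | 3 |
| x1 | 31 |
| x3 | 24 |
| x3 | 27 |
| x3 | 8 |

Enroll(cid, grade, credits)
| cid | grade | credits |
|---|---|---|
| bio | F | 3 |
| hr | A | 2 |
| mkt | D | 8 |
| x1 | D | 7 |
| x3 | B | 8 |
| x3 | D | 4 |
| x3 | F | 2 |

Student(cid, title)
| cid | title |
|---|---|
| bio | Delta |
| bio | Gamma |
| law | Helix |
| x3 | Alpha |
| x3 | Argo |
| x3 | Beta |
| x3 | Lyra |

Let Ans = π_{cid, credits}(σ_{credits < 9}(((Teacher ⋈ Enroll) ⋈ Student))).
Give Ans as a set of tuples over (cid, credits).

{(bio, 3), (x3, 2), (x3, 4), (x3, 8)}

Natural join on cid: {(bio, 19, F, 3), (bio, 3, F, 3), (x1, 31, D, 7), (x3, 24, B, 8), (x3, 24, D, 4), (x3, 24, F, 2), (x3, 27, B, 8), (x3, 27, D, 4), (x3, 27, F, 2), (x3, 8, B, 8), (x3, 8, D, 4), (x3, 8, F, 2)}
Natural join on cid: {(bio, 19, F, 3, Delta), (bio, 19, F, 3, Gamma), (bio, 3, F, 3, Delta), (bio, 3, F, 3, Gamma), (x3, 24, B, 8, Alpha), (x3, 24, B, 8, Argo), (x3, 24, B, 8, Beta), (x3, 24, B, 8, Lyra), (x3, 24, D, 4, Alpha), (x3, 24, D, 4, Argo), (x3, 24, D, 4, Beta), (x3, 24, D, 4, Lyra), (x3, 24, F, 2, Alpha), (x3, 24, F, 2, Argo), (x3, 24, F, 2, Beta), (x3, 24, F, 2, Lyra), (x3, 27, B, 8, Alpha), (x3, 27, B, 8, Argo), (x3, 27, B, 8, Beta), (x3, 27, B, 8, Lyra), (x3, 27, D, 4, Alpha), (x3, 27, D, 4, Argo), (x3, 27, D, 4, Beta), (x3, 27, D, 4, Lyra), (x3, 27, F, 2, Alpha), (x3, 27, F, 2, Argo), (x3, 27, F, 2, Beta), (x3, 27, F, 2, Lyra), (x3, 8, B, 8, Alpha), (x3, 8, B, 8, Argo), (x3, 8, B, 8, Beta), (x3, 8, B, 8, Lyra), (x3, 8, D, 4, Alpha), (x3, 8, D, 4, Argo), (x3, 8, D, 4, Beta), (x3, 8, D, 4, Lyra), (x3, 8, F, 2, Alpha), (x3, 8, F, 2, Argo), (x3, 8, F, 2, Beta), (x3, 8, F, 2, Lyra)}
σ[credits < 9]: keep tuples satisfying credits < 9 → {(bio, 19, F, 3, Delta), (bio, 19, F, 3, Gamma), (bio, 3, F, 3, Delta), (bio, 3, F, 3, Gamma), (x3, 24, B, 8, Alpha), (x3, 24, B, 8, Argo), (x3, 24, B, 8, Beta), (x3, 24, B, 8, Lyra), (x3, 24, D, 4, Alpha), (x3, 24, D, 4, Argo), (x3, 24, D, 4, Beta), (x3, 24, D, 4, Lyra), (x3, 24, F, 2, Alpha), (x3, 24, F, 2, Argo), (x3, 24, F, 2, Beta), (x3, 24, F, 2, Lyra), (x3, 27, B, 8, Alpha), (x3, 27, B, 8, Argo), (x3, 27, B, 8, Beta), (x3, 27, B, 8, Lyra), (x3, 27, D, 4, Alpha), (x3, 27, D, 4, Argo), (x3, 27, D, 4, Beta), (x3, 27, D, 4, Lyra), (x3, 27, F, 2, Alpha), (x3, 27, F, 2, Argo), (x3, 27, F, 2, Beta), (x3, 27, F, 2, Lyra), (x3, 8, B, 8, Alpha), (x3, 8, B, 8, Argo), (x3, 8, B, 8, Beta), (x3, 8, B, 8, Lyra), (x3, 8, D, 4, Alpha), (x3, 8, D, 4, Argo), (x3, 8, D, 4, Beta), (x3, 8, D, 4, Lyra), (x3, 8, F, 2, Alpha), (x3, 8, F, 2, Argo), (x3, 8, F, 2, Beta), (x3, 8, F, 2, Lyra)}
π_{cid, credits} gives {(bio, 3), (x3, 2), (x3, 4), (x3, 8)} (36 duplicate(s) eliminated).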